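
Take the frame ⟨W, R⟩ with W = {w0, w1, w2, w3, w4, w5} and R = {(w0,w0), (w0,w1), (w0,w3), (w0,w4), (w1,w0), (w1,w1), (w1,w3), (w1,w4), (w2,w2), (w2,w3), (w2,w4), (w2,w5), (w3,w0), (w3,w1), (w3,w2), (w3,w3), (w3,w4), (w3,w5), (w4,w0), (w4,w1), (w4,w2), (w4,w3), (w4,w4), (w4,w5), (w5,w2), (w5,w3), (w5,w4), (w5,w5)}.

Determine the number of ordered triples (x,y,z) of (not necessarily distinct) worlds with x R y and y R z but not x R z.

16

Enumerating: (w0,w3,w2), (w0,w3,w5), (w0,w4,w2), (w0,w4,w5), (w1,w3,w2), (w1,w3,w5), (w1,w4,w2), (w1,w4,w5), (w2,w3,w0), (w2,w3,w1), (w2,w4,w0), (w2,w4,w1), (w5,w3,w0), (w5,w3,w1), (w5,w4,w0), (w5,w4,w1).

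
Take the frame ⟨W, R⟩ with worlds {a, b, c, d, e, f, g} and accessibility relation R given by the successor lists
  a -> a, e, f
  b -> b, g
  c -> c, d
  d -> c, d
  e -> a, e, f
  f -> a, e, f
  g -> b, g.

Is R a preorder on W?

Yes

Reflexive: yes — every world is R-related to itself.
Transitive: yes — every two-step R-path is closed by a direct edge.
So R is a preorder.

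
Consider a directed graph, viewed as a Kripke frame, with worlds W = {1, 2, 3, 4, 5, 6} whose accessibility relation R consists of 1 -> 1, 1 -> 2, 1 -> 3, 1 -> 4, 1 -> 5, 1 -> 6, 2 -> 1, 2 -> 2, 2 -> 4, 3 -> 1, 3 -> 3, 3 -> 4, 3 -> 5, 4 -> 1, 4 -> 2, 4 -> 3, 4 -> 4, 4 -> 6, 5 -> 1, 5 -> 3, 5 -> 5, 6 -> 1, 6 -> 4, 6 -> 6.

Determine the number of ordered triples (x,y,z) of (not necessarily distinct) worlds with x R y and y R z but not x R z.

20

Enumerating: (2,1,3), (2,1,5), (2,1,6), (2,4,3), (2,4,6), (3,1,2), (3,1,6), (3,4,2), (3,4,6), (4,1,5), (4,3,5), (5,1,2), … and 8 more.
Total: 20.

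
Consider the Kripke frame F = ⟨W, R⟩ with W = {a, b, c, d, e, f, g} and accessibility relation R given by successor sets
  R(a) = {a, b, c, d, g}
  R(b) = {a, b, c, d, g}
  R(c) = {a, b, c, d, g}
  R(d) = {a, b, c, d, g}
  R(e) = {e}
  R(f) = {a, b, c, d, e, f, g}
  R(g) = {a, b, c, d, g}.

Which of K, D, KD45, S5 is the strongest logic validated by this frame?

D

Serial (axiom D): yes — every world has a successor (e.g. a R a).
Euclidean (axiom 5): no — f R a and f R e, but not a R e.
Transitive (axiom 4): yes — every two-step R-path is closed by a direct edge.
Reflexive (axiom T): yes — every world is R-related to itself.
So F validates K, D; KD45 would additionally require R to be Euclidean. The strongest is D.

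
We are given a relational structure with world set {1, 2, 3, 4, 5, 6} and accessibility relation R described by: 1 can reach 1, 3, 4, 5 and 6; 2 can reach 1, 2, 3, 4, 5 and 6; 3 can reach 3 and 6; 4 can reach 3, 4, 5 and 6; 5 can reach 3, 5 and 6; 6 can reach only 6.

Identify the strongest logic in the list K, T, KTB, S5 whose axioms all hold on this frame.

Reflexive (axiom T): yes — every world is R-related to itself.
Symmetric (axiom B): no — 1 R 3 but not 3 R 1.
Euclidean (axiom 5): no — 1 R 3 and 1 R 4, but not 3 R 4.
So F validates K, T; KTB would additionally require R to be symmetric. The strongest is T.

T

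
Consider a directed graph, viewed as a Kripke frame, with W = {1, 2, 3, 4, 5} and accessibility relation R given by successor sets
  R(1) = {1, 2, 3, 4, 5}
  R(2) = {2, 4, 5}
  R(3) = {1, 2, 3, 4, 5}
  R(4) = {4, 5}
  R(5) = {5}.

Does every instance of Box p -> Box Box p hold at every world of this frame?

Yes

By correspondence theory, 4 is valid on a frame iff R is transitive.
Transitive: yes — every two-step R-path is closed by a direct edge.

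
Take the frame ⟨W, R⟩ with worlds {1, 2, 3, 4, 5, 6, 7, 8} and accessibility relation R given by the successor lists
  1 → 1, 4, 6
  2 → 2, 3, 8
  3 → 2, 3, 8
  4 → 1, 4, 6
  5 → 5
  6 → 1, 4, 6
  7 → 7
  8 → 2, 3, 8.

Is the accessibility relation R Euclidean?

Euclidean: yes — any two successors of a common world are R-related.

Yes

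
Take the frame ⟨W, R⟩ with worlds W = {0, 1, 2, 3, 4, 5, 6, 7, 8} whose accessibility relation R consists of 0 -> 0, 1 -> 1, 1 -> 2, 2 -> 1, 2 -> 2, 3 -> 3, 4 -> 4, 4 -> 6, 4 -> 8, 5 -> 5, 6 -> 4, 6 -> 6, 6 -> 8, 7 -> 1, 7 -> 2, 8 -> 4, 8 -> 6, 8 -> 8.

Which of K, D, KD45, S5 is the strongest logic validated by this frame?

Serial (axiom D): yes — every world has a successor (e.g. 0 R 0).
Euclidean (axiom 5): yes — any two successors of a common world are R-related.
Transitive (axiom 4): yes — every two-step R-path is closed by a direct edge.
Reflexive (axiom T): no — 7 is not related to itself.
So F validates K, D, KD45; S5 would additionally require R to be reflexive. The strongest is KD45.

KD45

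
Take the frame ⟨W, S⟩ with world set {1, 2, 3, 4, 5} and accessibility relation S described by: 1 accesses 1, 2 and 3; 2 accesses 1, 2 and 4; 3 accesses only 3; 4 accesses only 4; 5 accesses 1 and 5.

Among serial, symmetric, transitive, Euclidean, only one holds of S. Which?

Serial: yes — every world has a successor (e.g. 1 S 1).
Symmetric: no — 1 S 3 but not 3 S 1.
Transitive: no — 1 S 2 and 2 S 4, but not 1 S 4.
Euclidean: no — 1 S 2 and 1 S 3, but not 2 S 3.
Only serial holds.

serial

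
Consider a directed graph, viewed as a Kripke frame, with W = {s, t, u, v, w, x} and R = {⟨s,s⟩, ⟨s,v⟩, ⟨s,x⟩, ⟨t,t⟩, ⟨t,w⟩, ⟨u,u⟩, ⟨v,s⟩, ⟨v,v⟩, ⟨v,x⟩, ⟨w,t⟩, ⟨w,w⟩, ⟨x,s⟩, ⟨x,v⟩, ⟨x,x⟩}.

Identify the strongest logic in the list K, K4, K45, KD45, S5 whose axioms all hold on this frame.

Transitive (axiom 4): yes — every two-step R-path is closed by a direct edge.
Euclidean (axiom 5): yes — any two successors of a common world are R-related.
Serial (axiom D): yes — every world has a successor (e.g. s R s).
Reflexive (axiom T): yes — every world is R-related to itself.
So F validates K, K4, K45, KD45, S5. The strongest is S5.

S5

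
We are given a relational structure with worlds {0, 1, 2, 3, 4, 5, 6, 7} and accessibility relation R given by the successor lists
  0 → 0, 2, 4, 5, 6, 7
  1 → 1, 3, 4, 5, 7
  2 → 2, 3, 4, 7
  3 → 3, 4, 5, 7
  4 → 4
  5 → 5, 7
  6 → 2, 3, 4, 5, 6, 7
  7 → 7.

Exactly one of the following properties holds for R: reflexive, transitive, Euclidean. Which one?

Reflexive: yes — every world is R-related to itself.
Transitive: no — 0 R 2 and 2 R 3, but not 0 R 3.
Euclidean: no — 0 R 2 and 0 R 5, but not 2 R 5.
Only reflexive holds.

reflexive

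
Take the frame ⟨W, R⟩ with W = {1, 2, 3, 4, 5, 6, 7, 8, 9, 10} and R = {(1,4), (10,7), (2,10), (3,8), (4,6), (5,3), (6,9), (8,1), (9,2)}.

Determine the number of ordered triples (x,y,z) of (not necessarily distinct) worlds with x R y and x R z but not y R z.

9

Enumerating: (1,4,4), (10,7,7), (2,10,10), (3,8,8), (4,6,6), (5,3,3), (6,9,9), (8,1,1), (9,2,2).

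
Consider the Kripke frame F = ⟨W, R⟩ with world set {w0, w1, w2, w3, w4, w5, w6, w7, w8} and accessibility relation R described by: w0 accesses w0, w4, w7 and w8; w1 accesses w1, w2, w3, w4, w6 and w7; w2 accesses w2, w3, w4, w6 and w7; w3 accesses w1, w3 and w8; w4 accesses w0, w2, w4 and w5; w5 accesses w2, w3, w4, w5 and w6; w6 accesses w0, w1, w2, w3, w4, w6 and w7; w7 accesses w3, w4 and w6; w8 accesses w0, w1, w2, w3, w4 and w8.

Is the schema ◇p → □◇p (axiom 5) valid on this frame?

By correspondence theory, 5 is valid on a frame iff R is Euclidean.
Euclidean: no — w0 R w4 and w0 R w7, but not w4 R w7.

No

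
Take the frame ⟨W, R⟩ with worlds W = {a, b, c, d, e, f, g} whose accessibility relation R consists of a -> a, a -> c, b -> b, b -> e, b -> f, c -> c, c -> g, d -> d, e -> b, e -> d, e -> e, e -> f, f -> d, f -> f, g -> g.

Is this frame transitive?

Transitive: no — a R c and c R g, but not a R g.

No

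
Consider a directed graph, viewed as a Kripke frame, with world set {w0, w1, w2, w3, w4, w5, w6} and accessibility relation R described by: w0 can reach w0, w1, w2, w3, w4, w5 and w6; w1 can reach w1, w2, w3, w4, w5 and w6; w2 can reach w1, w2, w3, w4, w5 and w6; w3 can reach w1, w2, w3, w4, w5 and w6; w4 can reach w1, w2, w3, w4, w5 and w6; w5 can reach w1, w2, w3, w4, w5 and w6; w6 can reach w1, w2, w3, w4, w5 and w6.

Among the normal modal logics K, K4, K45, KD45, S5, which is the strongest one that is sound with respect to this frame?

Transitive (axiom 4): yes — every two-step R-path is closed by a direct edge.
Euclidean (axiom 5): no — w0 R w1 and w0 R w0, but not w1 R w0.
Serial (axiom D): yes — every world has a successor (e.g. w0 R w0).
Reflexive (axiom T): yes — every world is R-related to itself.
So F validates K, K4; K45 would additionally require R to be Euclidean. The strongest is K4.

K4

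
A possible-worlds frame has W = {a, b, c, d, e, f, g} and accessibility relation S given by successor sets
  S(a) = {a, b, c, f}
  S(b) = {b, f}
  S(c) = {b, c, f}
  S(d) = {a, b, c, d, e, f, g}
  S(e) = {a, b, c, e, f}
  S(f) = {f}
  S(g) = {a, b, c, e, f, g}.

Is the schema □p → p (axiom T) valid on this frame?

Yes

Axiom T corresponds to the accessibility relation being reflexive.
Reflexive: yes — every world is S-related to itself.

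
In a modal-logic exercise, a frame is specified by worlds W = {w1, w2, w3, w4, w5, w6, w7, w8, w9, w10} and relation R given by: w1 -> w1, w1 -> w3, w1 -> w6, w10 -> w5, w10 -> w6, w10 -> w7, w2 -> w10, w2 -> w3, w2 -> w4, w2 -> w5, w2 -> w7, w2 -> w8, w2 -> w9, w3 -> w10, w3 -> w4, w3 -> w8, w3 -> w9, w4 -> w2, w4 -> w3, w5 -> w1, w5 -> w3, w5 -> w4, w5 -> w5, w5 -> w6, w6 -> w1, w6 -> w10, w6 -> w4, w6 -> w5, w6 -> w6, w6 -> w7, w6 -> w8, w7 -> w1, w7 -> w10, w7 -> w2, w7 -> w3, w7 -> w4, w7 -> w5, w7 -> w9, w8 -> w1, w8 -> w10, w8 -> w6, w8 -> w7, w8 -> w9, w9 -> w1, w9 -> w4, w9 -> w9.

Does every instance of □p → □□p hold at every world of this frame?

No

By correspondence theory, 4 is valid on a frame iff R is transitive.
Transitive: no — w1 R w3 and w3 R w10, but not w1 R w10.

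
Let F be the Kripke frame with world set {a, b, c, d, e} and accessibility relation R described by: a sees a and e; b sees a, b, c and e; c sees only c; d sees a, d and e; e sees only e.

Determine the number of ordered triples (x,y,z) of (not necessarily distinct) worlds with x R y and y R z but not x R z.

R is transitive; there are no such tuples.

0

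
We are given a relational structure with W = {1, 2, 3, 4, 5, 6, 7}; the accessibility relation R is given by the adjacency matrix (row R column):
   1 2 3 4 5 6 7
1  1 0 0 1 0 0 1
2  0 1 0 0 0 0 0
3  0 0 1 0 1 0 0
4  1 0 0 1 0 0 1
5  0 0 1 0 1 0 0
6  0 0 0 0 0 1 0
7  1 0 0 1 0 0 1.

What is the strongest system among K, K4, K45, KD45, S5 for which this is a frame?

Transitive (axiom 4): yes — every two-step R-path is closed by a direct edge.
Euclidean (axiom 5): yes — any two successors of a common world are R-related.
Serial (axiom D): yes — every world has a successor (e.g. 1 R 1).
Reflexive (axiom T): yes — every world is R-related to itself.
So F validates K, K4, K45, KD45, S5. The strongest is S5.

S5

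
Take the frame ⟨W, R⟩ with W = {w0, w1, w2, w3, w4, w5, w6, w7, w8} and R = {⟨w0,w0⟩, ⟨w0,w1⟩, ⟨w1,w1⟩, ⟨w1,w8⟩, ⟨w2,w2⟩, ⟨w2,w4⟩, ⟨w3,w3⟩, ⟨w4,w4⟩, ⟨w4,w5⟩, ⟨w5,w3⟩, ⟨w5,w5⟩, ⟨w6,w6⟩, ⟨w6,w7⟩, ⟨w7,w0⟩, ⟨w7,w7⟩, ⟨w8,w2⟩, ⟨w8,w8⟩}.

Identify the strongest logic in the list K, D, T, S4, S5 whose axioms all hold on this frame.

Serial (axiom D): yes — every world has a successor (e.g. w0 R w0).
Reflexive (axiom T): yes — every world is R-related to itself.
Transitive (axiom 4): no — w0 R w1 and w1 R w8, but not w0 R w8.
Euclidean (axiom 5): no — w0 R w1 and w0 R w0, but not w1 R w0.
So F validates K, D, T; S4 would additionally require R to be transitive. The strongest is T.

T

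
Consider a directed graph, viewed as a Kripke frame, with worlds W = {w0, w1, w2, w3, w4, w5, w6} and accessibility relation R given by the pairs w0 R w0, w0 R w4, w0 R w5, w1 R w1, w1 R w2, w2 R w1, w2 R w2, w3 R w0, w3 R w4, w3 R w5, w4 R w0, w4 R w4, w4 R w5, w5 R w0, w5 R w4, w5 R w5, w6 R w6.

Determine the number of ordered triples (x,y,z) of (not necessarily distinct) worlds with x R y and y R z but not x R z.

R is transitive; there are no such tuples.

0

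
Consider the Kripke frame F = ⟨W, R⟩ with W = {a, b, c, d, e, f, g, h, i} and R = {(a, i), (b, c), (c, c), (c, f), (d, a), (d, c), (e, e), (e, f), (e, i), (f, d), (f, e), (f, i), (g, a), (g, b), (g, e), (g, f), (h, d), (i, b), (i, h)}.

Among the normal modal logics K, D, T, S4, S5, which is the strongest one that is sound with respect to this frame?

Serial (axiom D): yes — every world has a successor (e.g. a R i).
Reflexive (axiom T): no — a is not related to itself.
Transitive (axiom 4): no — a R i and i R b, but not a R b.
Euclidean (axiom 5): no — d R a and d R c, but not a R c.
So F validates K, D; T would additionally require R to be reflexive. The strongest is D.

D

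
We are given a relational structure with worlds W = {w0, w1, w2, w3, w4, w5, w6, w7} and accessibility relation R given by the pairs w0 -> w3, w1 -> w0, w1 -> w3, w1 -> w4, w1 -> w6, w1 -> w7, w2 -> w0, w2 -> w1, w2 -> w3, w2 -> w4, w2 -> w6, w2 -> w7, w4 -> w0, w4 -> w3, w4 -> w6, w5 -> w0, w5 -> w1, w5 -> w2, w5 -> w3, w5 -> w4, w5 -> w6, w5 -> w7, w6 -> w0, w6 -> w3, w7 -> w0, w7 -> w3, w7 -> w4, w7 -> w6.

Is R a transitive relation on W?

Transitive: yes — every two-step R-path is closed by a direct edge.

Yes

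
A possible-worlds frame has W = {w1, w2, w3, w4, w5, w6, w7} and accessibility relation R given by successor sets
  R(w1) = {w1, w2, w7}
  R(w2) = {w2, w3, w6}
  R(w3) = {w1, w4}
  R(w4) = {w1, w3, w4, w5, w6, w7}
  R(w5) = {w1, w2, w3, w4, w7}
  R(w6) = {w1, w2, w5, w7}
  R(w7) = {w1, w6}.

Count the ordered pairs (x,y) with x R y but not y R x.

Enumerating: (w1,w2), (w2,w3), (w3,w1), (w4,w1), (w4,w6), (w4,w7), (w5,w1), (w5,w2), (w5,w3), (w5,w7), (w6,w1), (w6,w5).

12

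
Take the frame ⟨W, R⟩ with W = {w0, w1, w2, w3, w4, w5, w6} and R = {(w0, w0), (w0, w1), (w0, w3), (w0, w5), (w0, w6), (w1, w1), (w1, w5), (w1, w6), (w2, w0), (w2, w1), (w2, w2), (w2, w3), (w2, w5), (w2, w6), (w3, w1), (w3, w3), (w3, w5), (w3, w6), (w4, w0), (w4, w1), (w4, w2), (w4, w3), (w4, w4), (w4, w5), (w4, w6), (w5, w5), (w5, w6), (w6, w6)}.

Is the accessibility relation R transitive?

Transitive: yes — every two-step R-path is closed by a direct edge.

Yes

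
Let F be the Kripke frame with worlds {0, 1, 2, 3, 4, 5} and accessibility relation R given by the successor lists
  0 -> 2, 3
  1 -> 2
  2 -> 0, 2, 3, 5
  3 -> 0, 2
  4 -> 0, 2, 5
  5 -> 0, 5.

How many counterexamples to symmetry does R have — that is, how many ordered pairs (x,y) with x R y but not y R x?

Enumerating: (1,2), (2,5), (4,0), (4,2), (4,5), (5,0).

6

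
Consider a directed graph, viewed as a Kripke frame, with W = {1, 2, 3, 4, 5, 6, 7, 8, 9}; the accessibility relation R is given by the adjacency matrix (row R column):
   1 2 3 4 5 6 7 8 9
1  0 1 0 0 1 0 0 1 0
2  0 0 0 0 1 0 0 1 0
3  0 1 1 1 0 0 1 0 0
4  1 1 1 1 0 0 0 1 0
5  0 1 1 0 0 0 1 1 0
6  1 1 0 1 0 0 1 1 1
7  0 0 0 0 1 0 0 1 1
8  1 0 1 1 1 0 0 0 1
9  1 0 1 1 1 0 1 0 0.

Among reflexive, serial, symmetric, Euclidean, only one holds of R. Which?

Reflexive: no — 1 is not related to itself.
Serial: yes — every world has a successor (e.g. 1 R 2).
Symmetric: no — 1 R 2 but not 2 R 1.
Euclidean: no — 1 R 8 and 1 R 2, but not 8 R 2.
Only serial holds.

serial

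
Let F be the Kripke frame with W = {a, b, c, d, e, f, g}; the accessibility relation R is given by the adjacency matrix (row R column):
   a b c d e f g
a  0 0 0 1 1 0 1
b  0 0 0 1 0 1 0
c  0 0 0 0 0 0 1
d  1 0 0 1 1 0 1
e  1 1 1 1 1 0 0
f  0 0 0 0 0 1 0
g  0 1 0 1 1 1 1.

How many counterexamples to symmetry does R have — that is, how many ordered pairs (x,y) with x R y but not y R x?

9

Enumerating: (a,g), (b,d), (b,f), (c,g), (e,b), (e,c), (g,b), (g,e), (g,f).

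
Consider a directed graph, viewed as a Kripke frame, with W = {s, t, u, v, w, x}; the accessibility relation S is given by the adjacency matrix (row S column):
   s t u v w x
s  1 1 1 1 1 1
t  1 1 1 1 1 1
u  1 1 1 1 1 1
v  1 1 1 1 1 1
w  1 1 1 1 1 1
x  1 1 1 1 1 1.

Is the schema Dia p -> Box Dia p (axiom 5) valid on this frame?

Yes

By correspondence theory, 5 is valid on a frame iff S is Euclidean.
Euclidean: yes — any two successors of a common world are S-related.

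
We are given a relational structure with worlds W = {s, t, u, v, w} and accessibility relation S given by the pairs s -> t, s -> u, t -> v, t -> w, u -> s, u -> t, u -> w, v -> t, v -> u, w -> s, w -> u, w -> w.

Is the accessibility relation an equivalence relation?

Reflexive: no — s is not related to itself.
Symmetric: no — s S t but not t S s.
Transitive: no — s S t and t S v, but not s S v.
So S is not an equivalence relation.

No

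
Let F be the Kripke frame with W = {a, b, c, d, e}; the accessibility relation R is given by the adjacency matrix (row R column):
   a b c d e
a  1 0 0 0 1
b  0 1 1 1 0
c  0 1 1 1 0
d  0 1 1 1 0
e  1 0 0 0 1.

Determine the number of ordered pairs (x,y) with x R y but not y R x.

R is symmetric; there are no such tuples.

0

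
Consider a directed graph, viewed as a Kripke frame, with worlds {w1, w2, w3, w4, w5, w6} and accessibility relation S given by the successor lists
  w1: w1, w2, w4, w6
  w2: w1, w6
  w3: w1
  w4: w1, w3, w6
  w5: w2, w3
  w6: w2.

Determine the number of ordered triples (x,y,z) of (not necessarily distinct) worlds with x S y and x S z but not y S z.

Enumerating: (w1,w2,w2), (w1,w2,w4), (w1,w4,w2), (w1,w4,w4), (w1,w6,w1), (w1,w6,w4), (w1,w6,w6), (w2,w6,w1), (w2,w6,w6), (w4,w1,w3), (w4,w3,w3), (w4,w3,w6), … and 8 more.
Total: 20.

20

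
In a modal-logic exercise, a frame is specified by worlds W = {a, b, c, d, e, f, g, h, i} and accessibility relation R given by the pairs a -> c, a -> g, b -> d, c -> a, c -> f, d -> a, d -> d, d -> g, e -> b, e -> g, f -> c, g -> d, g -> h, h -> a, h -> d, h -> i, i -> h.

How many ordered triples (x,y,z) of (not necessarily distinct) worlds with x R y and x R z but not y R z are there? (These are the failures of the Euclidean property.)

27

Enumerating: (a,c,c), (a,c,g), (a,g,c), (a,g,g), (c,a,a), (c,a,f), (c,f,a), (c,f,f), (d,a,a), (d,a,d), (d,g,a), (d,g,g), … and 15 more.
Total: 27.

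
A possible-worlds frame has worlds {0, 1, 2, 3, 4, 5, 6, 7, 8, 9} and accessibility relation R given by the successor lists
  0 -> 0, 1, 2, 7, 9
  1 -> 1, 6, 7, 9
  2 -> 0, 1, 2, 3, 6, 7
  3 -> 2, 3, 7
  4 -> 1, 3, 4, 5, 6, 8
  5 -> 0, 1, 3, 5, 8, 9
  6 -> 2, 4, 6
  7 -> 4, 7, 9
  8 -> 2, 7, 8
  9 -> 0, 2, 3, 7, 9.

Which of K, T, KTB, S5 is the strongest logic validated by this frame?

Reflexive (axiom T): yes — every world is R-related to itself.
Symmetric (axiom B): no — 0 R 1 but not 1 R 0.
Euclidean (axiom 5): no — 0 R 1 and 0 R 2, but not 1 R 2.
So F validates K, T; KTB would additionally require R to be symmetric. The strongest is T.

T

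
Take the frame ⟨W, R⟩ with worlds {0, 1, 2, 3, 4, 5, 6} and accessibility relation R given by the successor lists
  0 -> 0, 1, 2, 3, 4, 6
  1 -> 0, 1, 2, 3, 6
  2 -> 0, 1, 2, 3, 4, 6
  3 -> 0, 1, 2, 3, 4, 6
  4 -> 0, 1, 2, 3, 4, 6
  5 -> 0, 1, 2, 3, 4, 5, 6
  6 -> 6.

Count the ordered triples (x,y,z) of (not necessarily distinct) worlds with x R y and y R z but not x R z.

Enumerating: (1,0,4), (1,2,4), (1,3,4).

3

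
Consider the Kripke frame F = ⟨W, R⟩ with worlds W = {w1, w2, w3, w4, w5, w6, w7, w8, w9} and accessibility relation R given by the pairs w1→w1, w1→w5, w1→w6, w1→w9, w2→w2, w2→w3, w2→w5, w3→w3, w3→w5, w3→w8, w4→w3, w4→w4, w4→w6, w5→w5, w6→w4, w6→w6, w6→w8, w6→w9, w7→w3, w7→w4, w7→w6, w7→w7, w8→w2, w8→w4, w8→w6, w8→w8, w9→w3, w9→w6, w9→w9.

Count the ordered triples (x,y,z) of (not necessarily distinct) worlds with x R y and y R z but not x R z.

Enumerating: (w1,w6,w4), (w1,w6,w8), (w1,w9,w3), (w2,w3,w8), (w3,w8,w2), (w3,w8,w4), (w3,w8,w6), (w4,w3,w5), (w4,w3,w8), (w4,w6,w8), (w4,w6,w9), (w6,w4,w3), … and 14 more.
Total: 26.

26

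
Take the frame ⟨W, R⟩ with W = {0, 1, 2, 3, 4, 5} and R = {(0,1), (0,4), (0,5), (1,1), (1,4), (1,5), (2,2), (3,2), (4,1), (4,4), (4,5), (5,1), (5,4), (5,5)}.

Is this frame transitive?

Yes

Transitive: yes — every two-step R-path is closed by a direct edge.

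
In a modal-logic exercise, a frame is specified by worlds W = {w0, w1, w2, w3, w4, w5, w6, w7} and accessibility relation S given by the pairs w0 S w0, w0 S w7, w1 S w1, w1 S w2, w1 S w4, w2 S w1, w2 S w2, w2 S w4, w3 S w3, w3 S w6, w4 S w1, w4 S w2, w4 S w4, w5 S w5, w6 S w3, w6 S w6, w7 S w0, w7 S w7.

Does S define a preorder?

Yes

Reflexive: yes — every world is S-related to itself.
Transitive: yes — every two-step S-path is closed by a direct edge.
So S is a preorder.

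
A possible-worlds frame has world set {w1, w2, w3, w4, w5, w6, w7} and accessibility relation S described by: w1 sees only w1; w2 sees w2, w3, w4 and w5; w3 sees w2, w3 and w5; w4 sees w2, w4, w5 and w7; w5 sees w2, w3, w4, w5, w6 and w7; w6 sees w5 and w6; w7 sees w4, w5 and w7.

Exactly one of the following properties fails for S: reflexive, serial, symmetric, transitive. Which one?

transitive

Reflexive: yes — every world is S-related to itself.
Serial: yes — every world has a successor (e.g. w1 S w1).
Symmetric: yes — every pair in S has its reverse in S.
Transitive: no — w2 S w4 and w4 S w7, but not w2 S w7.
Only transitive fails.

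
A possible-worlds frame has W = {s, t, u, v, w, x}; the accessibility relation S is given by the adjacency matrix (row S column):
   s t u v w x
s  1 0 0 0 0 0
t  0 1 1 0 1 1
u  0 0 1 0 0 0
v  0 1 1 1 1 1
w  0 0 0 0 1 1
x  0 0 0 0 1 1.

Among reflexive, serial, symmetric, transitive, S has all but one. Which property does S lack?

Reflexive: yes — every world is S-related to itself.
Serial: yes — every world has a successor (e.g. s S s).
Symmetric: no — t S u but not u S t.
Transitive: yes — every two-step S-path is closed by a direct edge.
Only symmetric fails.

symmetric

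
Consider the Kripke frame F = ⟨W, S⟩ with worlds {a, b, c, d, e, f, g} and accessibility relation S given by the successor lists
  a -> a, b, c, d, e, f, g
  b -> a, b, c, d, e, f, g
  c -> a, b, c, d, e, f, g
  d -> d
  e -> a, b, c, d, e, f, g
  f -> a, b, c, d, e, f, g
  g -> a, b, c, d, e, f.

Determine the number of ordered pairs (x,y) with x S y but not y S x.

Enumerating: (a,d), (b,d), (c,d), (e,d), (f,d), (g,d).

6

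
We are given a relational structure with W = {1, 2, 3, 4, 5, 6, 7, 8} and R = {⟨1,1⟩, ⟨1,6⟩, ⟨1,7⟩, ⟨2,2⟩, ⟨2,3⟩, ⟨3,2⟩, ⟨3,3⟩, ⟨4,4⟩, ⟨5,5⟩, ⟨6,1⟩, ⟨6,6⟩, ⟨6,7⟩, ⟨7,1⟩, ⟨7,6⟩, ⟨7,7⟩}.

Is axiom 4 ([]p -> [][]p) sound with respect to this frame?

The schema 4 characterises exactly the transitive frames.
Transitive: yes — every two-step R-path is closed by a direct edge.

Yes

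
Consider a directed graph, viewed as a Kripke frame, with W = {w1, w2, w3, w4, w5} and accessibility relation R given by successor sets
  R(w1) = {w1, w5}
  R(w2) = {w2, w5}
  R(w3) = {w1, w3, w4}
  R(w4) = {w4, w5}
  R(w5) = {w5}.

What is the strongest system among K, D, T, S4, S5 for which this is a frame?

T

Serial (axiom D): yes — every world has a successor (e.g. w1 R w1).
Reflexive (axiom T): yes — every world is R-related to itself.
Transitive (axiom 4): no — w3 R w1 and w1 R w5, but not w3 R w5.
Euclidean (axiom 5): no — w3 R w1 and w3 R w4, but not w1 R w4.
So F validates K, D, T; S4 would additionally require R to be transitive. The strongest is T.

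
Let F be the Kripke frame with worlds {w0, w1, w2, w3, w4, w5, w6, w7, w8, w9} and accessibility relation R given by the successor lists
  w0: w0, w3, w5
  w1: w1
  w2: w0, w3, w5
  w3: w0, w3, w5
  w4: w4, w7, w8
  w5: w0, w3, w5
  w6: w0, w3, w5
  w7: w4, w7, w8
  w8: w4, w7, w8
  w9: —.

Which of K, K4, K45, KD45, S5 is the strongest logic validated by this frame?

Transitive (axiom 4): yes — every two-step R-path is closed by a direct edge.
Euclidean (axiom 5): yes — any two successors of a common world are R-related.
Serial (axiom D): no — w9 has no R-successor.
Reflexive (axiom T): no — w2 is not related to itself.
So F validates K, K4, K45; KD45 would additionally require R to be serial. The strongest is K45.

K45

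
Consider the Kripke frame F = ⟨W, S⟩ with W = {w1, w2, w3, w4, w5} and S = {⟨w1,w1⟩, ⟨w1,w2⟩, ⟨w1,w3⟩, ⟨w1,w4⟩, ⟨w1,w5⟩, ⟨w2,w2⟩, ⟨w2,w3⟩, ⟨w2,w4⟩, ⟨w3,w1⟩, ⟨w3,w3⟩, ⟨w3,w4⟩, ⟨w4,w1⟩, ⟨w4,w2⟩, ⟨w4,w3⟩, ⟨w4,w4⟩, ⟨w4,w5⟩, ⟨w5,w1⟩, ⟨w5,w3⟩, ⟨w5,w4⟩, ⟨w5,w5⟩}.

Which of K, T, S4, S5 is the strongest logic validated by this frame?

T

Reflexive (axiom T): yes — every world is S-related to itself.
Transitive (axiom 4): no — w2 S w3 and w3 S w1, but not w2 S w1.
Euclidean (axiom 5): no — w1 S w2 and w1 S w5, but not w2 S w5.
So F validates K, T; S4 would additionally require S to be transitive. The strongest is T.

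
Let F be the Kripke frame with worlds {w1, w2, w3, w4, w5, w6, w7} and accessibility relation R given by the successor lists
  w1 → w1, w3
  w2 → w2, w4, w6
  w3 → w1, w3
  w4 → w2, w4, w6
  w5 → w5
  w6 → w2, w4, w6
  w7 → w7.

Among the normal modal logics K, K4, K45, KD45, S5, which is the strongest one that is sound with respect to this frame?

S5

Transitive (axiom 4): yes — every two-step R-path is closed by a direct edge.
Euclidean (axiom 5): yes — any two successors of a common world are R-related.
Serial (axiom D): yes — every world has a successor (e.g. w1 R w1).
Reflexive (axiom T): yes — every world is R-related to itself.
So F validates K, K4, K45, KD45, S5. The strongest is S5.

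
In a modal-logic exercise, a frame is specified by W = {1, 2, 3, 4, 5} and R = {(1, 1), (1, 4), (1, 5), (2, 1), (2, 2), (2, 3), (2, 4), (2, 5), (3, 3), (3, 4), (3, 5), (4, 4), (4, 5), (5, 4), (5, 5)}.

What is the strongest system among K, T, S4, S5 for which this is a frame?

S4

Reflexive (axiom T): yes — every world is R-related to itself.
Transitive (axiom 4): yes — every two-step R-path is closed by a direct edge.
Euclidean (axiom 5): no — 2 R 1 and 2 R 3, but not 1 R 3.
So F validates K, T, S4; S5 would additionally require R to be Euclidean. The strongest is S4.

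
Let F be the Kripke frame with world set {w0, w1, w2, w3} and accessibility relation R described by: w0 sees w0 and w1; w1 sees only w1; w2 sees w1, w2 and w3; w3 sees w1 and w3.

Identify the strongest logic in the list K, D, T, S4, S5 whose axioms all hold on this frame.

Serial (axiom D): yes — every world has a successor (e.g. w0 R w0).
Reflexive (axiom T): yes — every world is R-related to itself.
Transitive (axiom 4): yes — every two-step R-path is closed by a direct edge.
Euclidean (axiom 5): no — w2 R w1 and w2 R w3, but not w1 R w3.
So F validates K, D, T, S4; S5 would additionally require R to be Euclidean. The strongest is S4.

S4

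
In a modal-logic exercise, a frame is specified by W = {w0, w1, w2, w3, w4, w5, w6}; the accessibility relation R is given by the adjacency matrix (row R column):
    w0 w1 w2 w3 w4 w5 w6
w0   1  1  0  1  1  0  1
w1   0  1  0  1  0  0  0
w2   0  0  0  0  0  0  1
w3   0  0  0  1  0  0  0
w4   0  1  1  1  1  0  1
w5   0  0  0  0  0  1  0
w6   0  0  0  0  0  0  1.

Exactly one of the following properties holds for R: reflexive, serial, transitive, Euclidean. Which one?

serial

Reflexive: no — w2 is not related to itself.
Serial: yes — every world has a successor (e.g. w0 R w0).
Transitive: no — w0 R w4 and w4 R w2, but not w0 R w2.
Euclidean: no — w0 R w1 and w0 R w4, but not w1 R w4.
Only serial holds.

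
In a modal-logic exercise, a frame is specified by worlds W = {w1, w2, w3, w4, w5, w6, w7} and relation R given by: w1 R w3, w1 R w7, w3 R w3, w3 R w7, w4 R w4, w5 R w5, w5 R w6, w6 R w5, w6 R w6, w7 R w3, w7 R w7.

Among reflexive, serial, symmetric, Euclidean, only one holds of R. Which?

Reflexive: no — w1 is not related to itself.
Serial: no — w2 has no R-successor.
Symmetric: no — w1 R w3 but not w3 R w1.
Euclidean: yes — any two successors of a common world are R-related.
Only Euclidean holds.

Euclidean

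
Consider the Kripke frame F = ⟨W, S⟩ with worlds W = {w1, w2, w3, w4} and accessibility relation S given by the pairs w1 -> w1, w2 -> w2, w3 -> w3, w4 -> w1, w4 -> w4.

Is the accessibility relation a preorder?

Reflexive: yes — every world is S-related to itself.
Transitive: yes — every two-step S-path is closed by a direct edge.
So S is a preorder.

Yes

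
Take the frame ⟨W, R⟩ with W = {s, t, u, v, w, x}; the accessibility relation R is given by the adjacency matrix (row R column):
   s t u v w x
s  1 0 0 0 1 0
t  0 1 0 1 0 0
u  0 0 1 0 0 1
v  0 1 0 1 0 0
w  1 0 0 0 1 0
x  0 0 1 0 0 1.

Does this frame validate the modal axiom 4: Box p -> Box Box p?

Yes

By correspondence theory, 4 is valid on a frame iff R is transitive.
Transitive: yes — every two-step R-path is closed by a direct edge.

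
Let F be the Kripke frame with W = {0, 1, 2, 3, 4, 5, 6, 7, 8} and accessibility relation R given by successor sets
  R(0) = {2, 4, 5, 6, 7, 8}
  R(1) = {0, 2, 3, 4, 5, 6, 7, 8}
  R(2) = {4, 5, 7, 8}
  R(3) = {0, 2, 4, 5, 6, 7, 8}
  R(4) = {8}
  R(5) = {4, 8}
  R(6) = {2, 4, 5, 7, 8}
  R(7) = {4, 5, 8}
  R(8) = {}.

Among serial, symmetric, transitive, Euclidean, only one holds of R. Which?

transitive

Serial: no — 8 has no R-successor.
Symmetric: no — 0 R 2 but not 2 R 0.
Transitive: yes — every two-step R-path is closed by a direct edge.
Euclidean: no — 0 R 2 and 0 R 6, but not 2 R 6.
Only transitive holds.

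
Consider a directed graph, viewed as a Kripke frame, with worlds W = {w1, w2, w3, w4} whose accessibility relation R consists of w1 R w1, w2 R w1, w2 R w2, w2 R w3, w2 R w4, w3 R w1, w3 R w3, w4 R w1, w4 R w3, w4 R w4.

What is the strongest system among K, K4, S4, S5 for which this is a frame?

Transitive (axiom 4): yes — every two-step R-path is closed by a direct edge.
Reflexive (axiom T): yes — every world is R-related to itself.
Euclidean (axiom 5): no — w2 R w1 and w2 R w3, but not w1 R w3.
So F validates K, K4, S4; S5 would additionally require R to be Euclidean. The strongest is S4.

S4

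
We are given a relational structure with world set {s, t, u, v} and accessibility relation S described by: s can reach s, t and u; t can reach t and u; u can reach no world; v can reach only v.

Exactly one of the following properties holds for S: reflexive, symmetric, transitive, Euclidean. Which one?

Reflexive: no — u is not related to itself.
Symmetric: no — s S t but not t S s.
Transitive: yes — every two-step S-path is closed by a direct edge.
Euclidean: no — s S u and s S t, but not u S t.
Only transitive holds.

transitive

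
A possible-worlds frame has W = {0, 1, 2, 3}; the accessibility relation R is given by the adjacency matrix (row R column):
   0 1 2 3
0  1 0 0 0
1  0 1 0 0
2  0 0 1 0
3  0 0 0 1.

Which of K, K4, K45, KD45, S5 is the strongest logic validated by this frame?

S5

Transitive (axiom 4): yes — every two-step R-path is closed by a direct edge.
Euclidean (axiom 5): yes — any two successors of a common world are R-related.
Serial (axiom D): yes — every world has a successor (e.g. 0 R 0).
Reflexive (axiom T): yes — every world is R-related to itself.
So F validates K, K4, K45, KD45, S5. The strongest is S5.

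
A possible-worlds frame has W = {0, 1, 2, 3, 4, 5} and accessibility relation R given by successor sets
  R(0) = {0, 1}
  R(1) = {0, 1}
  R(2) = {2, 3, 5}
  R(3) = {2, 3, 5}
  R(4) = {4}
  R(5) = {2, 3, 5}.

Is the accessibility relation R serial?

Yes

Serial: yes — every world has a successor (e.g. 0 R 0).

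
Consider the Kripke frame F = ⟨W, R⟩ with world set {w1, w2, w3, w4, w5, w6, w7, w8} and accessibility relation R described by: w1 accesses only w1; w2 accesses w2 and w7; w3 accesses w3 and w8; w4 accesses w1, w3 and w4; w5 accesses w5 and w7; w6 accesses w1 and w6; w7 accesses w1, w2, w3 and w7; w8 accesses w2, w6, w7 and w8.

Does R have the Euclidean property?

Euclidean: no — w4 R w1 and w4 R w3, but not w1 R w3.

No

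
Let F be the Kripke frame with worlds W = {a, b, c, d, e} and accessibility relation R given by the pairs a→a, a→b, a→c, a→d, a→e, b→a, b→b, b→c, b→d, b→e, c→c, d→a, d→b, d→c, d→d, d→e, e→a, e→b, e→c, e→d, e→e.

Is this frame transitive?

Transitive: yes — every two-step R-path is closed by a direct edge.

Yes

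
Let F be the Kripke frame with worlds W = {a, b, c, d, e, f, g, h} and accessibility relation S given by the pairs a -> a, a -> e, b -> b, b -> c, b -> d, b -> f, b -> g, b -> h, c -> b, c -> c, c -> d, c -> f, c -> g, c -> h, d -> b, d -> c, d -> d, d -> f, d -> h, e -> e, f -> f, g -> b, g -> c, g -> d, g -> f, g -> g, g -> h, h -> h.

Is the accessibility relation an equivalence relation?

No

Reflexive: yes — every world is S-related to itself.
Symmetric: no — a S e but not e S a.
Transitive: no — d S b and b S g, but not d S g.
So S is not an equivalence relation.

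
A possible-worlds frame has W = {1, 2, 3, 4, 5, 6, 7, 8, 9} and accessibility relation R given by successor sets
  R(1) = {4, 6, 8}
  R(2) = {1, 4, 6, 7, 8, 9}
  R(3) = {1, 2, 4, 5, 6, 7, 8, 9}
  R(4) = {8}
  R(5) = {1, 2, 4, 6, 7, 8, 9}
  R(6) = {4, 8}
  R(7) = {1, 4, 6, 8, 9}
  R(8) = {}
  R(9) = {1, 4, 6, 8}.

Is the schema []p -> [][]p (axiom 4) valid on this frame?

Axiom 4 corresponds to the accessibility relation being transitive.
Transitive: yes — every two-step R-path is closed by a direct edge.

Yes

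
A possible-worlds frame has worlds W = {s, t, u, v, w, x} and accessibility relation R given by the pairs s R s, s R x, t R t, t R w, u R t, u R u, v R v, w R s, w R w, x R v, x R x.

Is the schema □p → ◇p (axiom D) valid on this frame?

Yes

The schema D characterises exactly the serial frames.
Serial: yes — every world has a successor (e.g. s R s).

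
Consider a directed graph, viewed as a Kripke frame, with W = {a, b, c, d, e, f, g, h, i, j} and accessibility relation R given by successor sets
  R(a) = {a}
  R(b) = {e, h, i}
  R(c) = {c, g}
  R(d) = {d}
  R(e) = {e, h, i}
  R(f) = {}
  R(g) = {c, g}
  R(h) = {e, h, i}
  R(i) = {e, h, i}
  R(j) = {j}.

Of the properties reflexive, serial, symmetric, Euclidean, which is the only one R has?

Reflexive: no — b is not related to itself.
Serial: no — f has no R-successor.
Symmetric: no — b R e but not e R b.
Euclidean: yes — any two successors of a common world are R-related.
Only Euclidean holds.

Euclidean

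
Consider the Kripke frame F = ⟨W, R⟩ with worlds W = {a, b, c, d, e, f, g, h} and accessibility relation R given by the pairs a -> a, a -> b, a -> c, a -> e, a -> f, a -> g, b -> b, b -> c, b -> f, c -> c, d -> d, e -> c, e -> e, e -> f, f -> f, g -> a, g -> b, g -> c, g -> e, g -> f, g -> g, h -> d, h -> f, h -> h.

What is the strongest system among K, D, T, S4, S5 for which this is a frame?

Serial (axiom D): yes — every world has a successor (e.g. a R a).
Reflexive (axiom T): yes — every world is R-related to itself.
Transitive (axiom 4): yes — every two-step R-path is closed by a direct edge.
Euclidean (axiom 5): no — a R b and a R e, but not b R e.
So F validates K, D, T, S4; S5 would additionally require R to be Euclidean. The strongest is S4.

S4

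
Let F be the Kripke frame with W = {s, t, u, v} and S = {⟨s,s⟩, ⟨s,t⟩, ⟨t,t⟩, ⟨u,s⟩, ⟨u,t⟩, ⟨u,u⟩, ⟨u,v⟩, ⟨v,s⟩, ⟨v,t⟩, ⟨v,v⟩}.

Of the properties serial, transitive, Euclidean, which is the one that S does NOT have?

Serial: yes — every world has a successor (e.g. s S s).
Transitive: yes — every two-step S-path is closed by a direct edge.
Euclidean: no — u S s and u S v, but not s S v.
Only Euclidean fails.

Euclidean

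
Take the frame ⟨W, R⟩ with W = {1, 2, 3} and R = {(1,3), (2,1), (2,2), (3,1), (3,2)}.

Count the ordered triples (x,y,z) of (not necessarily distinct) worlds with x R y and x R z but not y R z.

Enumerating: (1,3,3), (2,1,1), (2,1,2), (3,1,1), (3,1,2).

5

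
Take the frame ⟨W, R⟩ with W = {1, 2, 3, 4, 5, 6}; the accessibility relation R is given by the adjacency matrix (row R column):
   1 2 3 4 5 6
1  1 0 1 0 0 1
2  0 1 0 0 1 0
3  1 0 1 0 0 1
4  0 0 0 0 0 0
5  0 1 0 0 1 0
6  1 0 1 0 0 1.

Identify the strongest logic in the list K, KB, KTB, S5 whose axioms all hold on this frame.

Symmetric (axiom B): yes — every pair in R has its reverse in R.
Reflexive (axiom T): no — 4 is not related to itself.
Euclidean (axiom 5): yes — any two successors of a common world are R-related.
So F validates K, KB; KTB would additionally require R to be reflexive. The strongest is KB.

KB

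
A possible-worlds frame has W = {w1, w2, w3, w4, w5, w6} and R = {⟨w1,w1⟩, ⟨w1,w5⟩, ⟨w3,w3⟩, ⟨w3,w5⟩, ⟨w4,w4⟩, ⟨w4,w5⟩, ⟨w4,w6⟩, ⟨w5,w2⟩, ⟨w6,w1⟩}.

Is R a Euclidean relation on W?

No

Euclidean: no — w4 R w5 and w4 R w6, but not w5 R w6.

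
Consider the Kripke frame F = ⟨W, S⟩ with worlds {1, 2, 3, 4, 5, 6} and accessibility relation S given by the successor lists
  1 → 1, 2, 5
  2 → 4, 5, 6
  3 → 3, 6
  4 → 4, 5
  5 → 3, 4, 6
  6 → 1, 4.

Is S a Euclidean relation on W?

No

Euclidean: no — 1 S 5 and 1 S 2, but not 5 S 2.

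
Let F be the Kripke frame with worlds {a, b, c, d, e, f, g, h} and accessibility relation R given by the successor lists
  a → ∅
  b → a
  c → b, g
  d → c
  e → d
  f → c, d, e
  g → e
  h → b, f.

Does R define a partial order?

Reflexive: no — a is not related to itself.
Transitive: no — c R b and b R a, but not c R a.
Antisymmetric: yes — no distinct pair is related both ways.
So R is not a partial order.

No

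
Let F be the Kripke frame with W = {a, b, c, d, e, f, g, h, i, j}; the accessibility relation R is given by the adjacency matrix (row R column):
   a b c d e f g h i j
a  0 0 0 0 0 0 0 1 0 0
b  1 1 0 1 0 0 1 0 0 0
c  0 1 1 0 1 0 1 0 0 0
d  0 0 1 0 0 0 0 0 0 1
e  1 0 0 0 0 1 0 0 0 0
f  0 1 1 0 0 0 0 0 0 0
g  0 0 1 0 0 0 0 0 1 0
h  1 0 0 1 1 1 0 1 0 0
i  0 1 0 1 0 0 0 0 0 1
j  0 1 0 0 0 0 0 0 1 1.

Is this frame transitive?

Transitive: no — a R h and h R d, but not a R d.

No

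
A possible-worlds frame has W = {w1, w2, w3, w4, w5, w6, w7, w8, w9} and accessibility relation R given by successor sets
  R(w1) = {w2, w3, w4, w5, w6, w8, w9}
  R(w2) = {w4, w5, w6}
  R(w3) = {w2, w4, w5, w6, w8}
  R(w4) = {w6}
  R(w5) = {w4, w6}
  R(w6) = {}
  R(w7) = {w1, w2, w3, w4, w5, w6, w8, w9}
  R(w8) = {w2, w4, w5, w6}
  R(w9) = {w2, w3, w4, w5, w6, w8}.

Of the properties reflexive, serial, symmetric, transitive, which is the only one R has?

Reflexive: no — w1 is not related to itself.
Serial: no — w6 has no R-successor.
Symmetric: no — w1 R w2 but not w2 R w1.
Transitive: yes — every two-step R-path is closed by a direct edge.
Only transitive holds.

transitive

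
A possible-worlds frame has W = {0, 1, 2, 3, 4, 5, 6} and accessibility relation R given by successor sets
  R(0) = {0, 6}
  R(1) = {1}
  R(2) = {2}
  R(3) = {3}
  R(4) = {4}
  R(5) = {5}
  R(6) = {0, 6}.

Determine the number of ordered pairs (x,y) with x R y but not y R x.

R is symmetric; there are no such tuples.

0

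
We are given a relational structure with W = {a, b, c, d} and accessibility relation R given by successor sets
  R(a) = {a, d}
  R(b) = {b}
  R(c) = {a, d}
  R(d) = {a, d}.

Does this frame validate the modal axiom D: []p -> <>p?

The schema D characterises exactly the serial frames.
Serial: yes — every world has a successor (e.g. a R a).

Yes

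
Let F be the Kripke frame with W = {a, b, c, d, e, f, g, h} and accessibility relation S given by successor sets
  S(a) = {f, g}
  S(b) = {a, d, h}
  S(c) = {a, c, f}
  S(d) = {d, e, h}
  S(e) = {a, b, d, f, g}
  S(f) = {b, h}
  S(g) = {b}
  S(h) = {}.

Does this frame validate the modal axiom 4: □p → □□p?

No

Axiom 4 corresponds to the accessibility relation being transitive.
Transitive: no — a S f and f S b, but not a S b.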